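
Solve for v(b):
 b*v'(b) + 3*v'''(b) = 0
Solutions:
 v(b) = C1 + Integral(C2*airyai(-3^(2/3)*b/3) + C3*airybi(-3^(2/3)*b/3), b)


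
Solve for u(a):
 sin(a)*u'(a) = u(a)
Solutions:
 u(a) = C1*sqrt(cos(a) - 1)/sqrt(cos(a) + 1)


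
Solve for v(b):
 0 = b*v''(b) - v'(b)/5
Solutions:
 v(b) = C1 + C2*b^(6/5)


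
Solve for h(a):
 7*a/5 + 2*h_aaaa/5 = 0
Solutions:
 h(a) = C1 + C2*a + C3*a^2 + C4*a^3 - 7*a^5/240


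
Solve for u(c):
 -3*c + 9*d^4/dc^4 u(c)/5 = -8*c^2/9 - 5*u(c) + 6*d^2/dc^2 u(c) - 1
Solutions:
 u(c) = -8*c^2/45 + 3*c/5 + (C1 + C2*c)*exp(-sqrt(15)*c/3) + (C3 + C4*c)*exp(sqrt(15)*c/3) - 47/75


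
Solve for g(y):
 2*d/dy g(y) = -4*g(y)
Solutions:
 g(y) = C1*exp(-2*y)


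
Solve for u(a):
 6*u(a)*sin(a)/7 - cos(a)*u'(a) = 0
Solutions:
 u(a) = C1/cos(a)^(6/7)


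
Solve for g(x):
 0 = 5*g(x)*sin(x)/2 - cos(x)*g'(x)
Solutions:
 g(x) = C1/cos(x)^(5/2)


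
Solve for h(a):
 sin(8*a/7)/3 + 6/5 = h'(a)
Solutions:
 h(a) = C1 + 6*a/5 - 7*cos(8*a/7)/24


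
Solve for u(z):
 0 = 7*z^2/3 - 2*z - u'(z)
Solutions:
 u(z) = C1 + 7*z^3/9 - z^2


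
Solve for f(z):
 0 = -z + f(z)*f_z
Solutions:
 f(z) = -sqrt(C1 + z^2)
 f(z) = sqrt(C1 + z^2)


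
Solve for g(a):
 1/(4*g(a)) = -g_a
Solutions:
 g(a) = -sqrt(C1 - 2*a)/2
 g(a) = sqrt(C1 - 2*a)/2


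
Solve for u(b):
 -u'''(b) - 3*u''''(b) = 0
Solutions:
 u(b) = C1 + C2*b + C3*b^2 + C4*exp(-b/3)


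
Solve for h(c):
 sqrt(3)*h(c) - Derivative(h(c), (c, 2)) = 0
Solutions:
 h(c) = C1*exp(-3^(1/4)*c) + C2*exp(3^(1/4)*c)


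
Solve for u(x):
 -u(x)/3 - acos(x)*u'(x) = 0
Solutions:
 u(x) = C1*exp(-Integral(1/acos(x), x)/3)


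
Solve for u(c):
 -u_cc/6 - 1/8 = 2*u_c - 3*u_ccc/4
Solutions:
 u(c) = C1 + C2*exp(c*(1 - sqrt(217))/9) + C3*exp(c*(1 + sqrt(217))/9) - c/16


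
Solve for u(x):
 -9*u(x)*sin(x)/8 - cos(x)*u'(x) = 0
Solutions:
 u(x) = C1*cos(x)^(9/8)


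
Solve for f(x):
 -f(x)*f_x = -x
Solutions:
 f(x) = -sqrt(C1 + x^2)
 f(x) = sqrt(C1 + x^2)


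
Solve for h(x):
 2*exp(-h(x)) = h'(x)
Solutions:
 h(x) = log(C1 + 2*x)


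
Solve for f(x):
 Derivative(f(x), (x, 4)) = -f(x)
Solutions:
 f(x) = (C1*sin(sqrt(2)*x/2) + C2*cos(sqrt(2)*x/2))*exp(-sqrt(2)*x/2) + (C3*sin(sqrt(2)*x/2) + C4*cos(sqrt(2)*x/2))*exp(sqrt(2)*x/2)


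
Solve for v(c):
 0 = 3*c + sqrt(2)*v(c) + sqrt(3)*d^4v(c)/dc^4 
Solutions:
 v(c) = -3*sqrt(2)*c/2 + (C1*sin(2^(5/8)*3^(7/8)*c/6) + C2*cos(2^(5/8)*3^(7/8)*c/6))*exp(-2^(5/8)*3^(7/8)*c/6) + (C3*sin(2^(5/8)*3^(7/8)*c/6) + C4*cos(2^(5/8)*3^(7/8)*c/6))*exp(2^(5/8)*3^(7/8)*c/6)


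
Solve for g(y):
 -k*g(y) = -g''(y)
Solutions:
 g(y) = C1*exp(-sqrt(k)*y) + C2*exp(sqrt(k)*y)


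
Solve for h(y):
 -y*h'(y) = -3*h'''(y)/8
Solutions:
 h(y) = C1 + Integral(C2*airyai(2*3^(2/3)*y/3) + C3*airybi(2*3^(2/3)*y/3), y)


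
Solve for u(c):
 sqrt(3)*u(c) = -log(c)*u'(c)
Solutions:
 u(c) = C1*exp(-sqrt(3)*li(c))


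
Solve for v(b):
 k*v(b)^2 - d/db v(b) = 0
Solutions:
 v(b) = -1/(C1 + b*k)


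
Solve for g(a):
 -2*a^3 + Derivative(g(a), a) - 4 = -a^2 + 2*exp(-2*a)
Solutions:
 g(a) = C1 + a^4/2 - a^3/3 + 4*a - exp(-2*a)


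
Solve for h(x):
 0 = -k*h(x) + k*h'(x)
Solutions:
 h(x) = C1*exp(x)


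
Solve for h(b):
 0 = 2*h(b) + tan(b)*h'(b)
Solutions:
 h(b) = C1/sin(b)^2


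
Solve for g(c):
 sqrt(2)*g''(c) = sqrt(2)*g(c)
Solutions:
 g(c) = C1*exp(-c) + C2*exp(c)


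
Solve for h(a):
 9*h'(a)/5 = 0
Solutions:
 h(a) = C1


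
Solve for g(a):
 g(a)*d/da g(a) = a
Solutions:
 g(a) = -sqrt(C1 + a^2)
 g(a) = sqrt(C1 + a^2)


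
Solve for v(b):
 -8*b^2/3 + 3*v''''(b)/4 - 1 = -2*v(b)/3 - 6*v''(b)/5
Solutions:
 v(b) = 4*b^2 + (C1*sin(2^(3/4)*sqrt(3)*b*cos(atan(sqrt(14)/6)/2)/3) + C2*cos(2^(3/4)*sqrt(3)*b*cos(atan(sqrt(14)/6)/2)/3))*exp(-2^(3/4)*sqrt(3)*b*sin(atan(sqrt(14)/6)/2)/3) + (C3*sin(2^(3/4)*sqrt(3)*b*cos(atan(sqrt(14)/6)/2)/3) + C4*cos(2^(3/4)*sqrt(3)*b*cos(atan(sqrt(14)/6)/2)/3))*exp(2^(3/4)*sqrt(3)*b*sin(atan(sqrt(14)/6)/2)/3) - 129/10


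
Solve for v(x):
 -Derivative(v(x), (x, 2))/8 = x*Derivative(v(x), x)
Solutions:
 v(x) = C1 + C2*erf(2*x)


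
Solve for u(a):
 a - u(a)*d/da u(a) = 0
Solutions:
 u(a) = -sqrt(C1 + a^2)
 u(a) = sqrt(C1 + a^2)


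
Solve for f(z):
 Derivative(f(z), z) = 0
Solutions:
 f(z) = C1


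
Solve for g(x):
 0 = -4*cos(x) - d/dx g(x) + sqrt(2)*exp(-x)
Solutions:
 g(x) = C1 - 4*sin(x) - sqrt(2)*exp(-x)


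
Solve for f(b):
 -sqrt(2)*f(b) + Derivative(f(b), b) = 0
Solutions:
 f(b) = C1*exp(sqrt(2)*b)


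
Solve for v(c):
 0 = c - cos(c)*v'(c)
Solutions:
 v(c) = C1 + Integral(c/cos(c), c)


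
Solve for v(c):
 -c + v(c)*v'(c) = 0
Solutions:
 v(c) = -sqrt(C1 + c^2)
 v(c) = sqrt(C1 + c^2)


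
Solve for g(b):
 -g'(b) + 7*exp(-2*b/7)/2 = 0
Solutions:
 g(b) = C1 - 49*exp(-2*b/7)/4


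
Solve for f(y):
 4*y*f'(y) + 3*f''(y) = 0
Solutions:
 f(y) = C1 + C2*erf(sqrt(6)*y/3)


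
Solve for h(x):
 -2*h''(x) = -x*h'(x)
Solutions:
 h(x) = C1 + C2*erfi(x/2)


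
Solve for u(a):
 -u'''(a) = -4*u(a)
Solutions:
 u(a) = C3*exp(2^(2/3)*a) + (C1*sin(2^(2/3)*sqrt(3)*a/2) + C2*cos(2^(2/3)*sqrt(3)*a/2))*exp(-2^(2/3)*a/2)


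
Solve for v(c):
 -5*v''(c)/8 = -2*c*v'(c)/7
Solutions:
 v(c) = C1 + C2*erfi(2*sqrt(70)*c/35)


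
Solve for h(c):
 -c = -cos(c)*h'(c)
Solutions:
 h(c) = C1 + Integral(c/cos(c), c)


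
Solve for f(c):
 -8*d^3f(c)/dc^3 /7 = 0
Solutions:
 f(c) = C1 + C2*c + C3*c^2


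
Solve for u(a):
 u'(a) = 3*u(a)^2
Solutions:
 u(a) = -1/(C1 + 3*a)


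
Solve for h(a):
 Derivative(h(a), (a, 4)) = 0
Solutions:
 h(a) = C1 + C2*a + C3*a^2 + C4*a^3


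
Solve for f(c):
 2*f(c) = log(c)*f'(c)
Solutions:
 f(c) = C1*exp(2*li(c))


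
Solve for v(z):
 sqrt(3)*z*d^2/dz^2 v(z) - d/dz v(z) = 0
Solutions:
 v(z) = C1 + C2*z^(sqrt(3)/3 + 1)


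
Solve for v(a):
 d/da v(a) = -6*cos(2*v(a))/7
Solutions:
 6*a/7 - log(sin(2*v(a)) - 1)/4 + log(sin(2*v(a)) + 1)/4 = C1


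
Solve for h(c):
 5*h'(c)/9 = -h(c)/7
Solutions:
 h(c) = C1*exp(-9*c/35)


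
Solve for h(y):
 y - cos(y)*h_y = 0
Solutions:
 h(y) = C1 + Integral(y/cos(y), y)


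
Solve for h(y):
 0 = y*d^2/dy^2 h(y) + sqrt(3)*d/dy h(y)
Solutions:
 h(y) = C1 + C2*y^(1 - sqrt(3))


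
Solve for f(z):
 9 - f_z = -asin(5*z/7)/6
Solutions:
 f(z) = C1 + z*asin(5*z/7)/6 + 9*z + sqrt(49 - 25*z^2)/30


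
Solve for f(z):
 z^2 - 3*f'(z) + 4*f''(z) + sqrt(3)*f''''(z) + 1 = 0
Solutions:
 f(z) = C1 + C2*exp(z*(-2^(2/3)*3^(1/6)*(27 + sqrt(256*sqrt(3) + 729))^(1/3) + 8*6^(1/3)/(27 + sqrt(256*sqrt(3) + 729))^(1/3))/12)*sin(z*(8*2^(1/3)*3^(5/6)/(27 + sqrt(256*sqrt(3) + 729))^(1/3) + 6^(2/3)*(27 + sqrt(256*sqrt(3) + 729))^(1/3))/12) + C3*exp(z*(-2^(2/3)*3^(1/6)*(27 + sqrt(256*sqrt(3) + 729))^(1/3) + 8*6^(1/3)/(27 + sqrt(256*sqrt(3) + 729))^(1/3))/12)*cos(z*(8*2^(1/3)*3^(5/6)/(27 + sqrt(256*sqrt(3) + 729))^(1/3) + 6^(2/3)*(27 + sqrt(256*sqrt(3) + 729))^(1/3))/12) + C4*exp(-z*(-2^(2/3)*3^(1/6)*(27 + sqrt(256*sqrt(3) + 729))^(1/3) + 8*6^(1/3)/(27 + sqrt(256*sqrt(3) + 729))^(1/3))/6) + z^3/9 + 4*z^2/9 + 41*z/27


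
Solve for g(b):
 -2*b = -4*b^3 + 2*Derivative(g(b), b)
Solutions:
 g(b) = C1 + b^4/2 - b^2/2


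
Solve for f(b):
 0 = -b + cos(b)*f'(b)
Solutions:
 f(b) = C1 + Integral(b/cos(b), b)


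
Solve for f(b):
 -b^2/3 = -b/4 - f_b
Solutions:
 f(b) = C1 + b^3/9 - b^2/8


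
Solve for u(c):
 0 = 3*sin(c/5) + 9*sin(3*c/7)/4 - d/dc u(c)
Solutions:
 u(c) = C1 - 15*cos(c/5) - 21*cos(3*c/7)/4


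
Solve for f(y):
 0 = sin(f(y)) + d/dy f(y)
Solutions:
 f(y) = -acos((-C1 - exp(2*y))/(C1 - exp(2*y))) + 2*pi
 f(y) = acos((-C1 - exp(2*y))/(C1 - exp(2*y)))


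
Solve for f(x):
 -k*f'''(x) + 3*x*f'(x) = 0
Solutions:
 f(x) = C1 + Integral(C2*airyai(3^(1/3)*x*(1/k)^(1/3)) + C3*airybi(3^(1/3)*x*(1/k)^(1/3)), x)


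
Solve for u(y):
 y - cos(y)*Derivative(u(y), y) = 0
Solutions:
 u(y) = C1 + Integral(y/cos(y), y)


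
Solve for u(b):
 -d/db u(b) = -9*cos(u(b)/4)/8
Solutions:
 -9*b/8 - 2*log(sin(u(b)/4) - 1) + 2*log(sin(u(b)/4) + 1) = C1


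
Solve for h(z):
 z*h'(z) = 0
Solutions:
 h(z) = C1


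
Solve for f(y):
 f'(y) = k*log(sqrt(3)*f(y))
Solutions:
 Integral(1/(2*log(_y) + log(3)), (_y, f(y))) = C1 + k*y/2


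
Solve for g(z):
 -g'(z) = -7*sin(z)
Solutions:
 g(z) = C1 - 7*cos(z)


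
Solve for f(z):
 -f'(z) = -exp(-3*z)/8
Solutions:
 f(z) = C1 - exp(-3*z)/24


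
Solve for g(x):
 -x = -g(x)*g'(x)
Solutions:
 g(x) = -sqrt(C1 + x^2)
 g(x) = sqrt(C1 + x^2)


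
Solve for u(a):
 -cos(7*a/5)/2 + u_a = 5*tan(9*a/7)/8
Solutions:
 u(a) = C1 - 35*log(cos(9*a/7))/72 + 5*sin(7*a/5)/14


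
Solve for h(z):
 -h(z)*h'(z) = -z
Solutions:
 h(z) = -sqrt(C1 + z^2)
 h(z) = sqrt(C1 + z^2)


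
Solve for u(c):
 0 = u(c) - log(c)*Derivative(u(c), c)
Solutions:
 u(c) = C1*exp(li(c))


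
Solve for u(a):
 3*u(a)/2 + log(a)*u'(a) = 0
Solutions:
 u(a) = C1*exp(-3*li(a)/2)


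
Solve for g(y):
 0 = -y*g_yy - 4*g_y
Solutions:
 g(y) = C1 + C2/y^3


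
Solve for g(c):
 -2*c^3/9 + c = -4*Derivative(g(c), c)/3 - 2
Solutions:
 g(c) = C1 + c^4/24 - 3*c^2/8 - 3*c/2


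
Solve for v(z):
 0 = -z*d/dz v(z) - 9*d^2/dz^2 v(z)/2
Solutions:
 v(z) = C1 + C2*erf(z/3)


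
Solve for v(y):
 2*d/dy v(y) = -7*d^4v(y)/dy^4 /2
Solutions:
 v(y) = C1 + C4*exp(-14^(2/3)*y/7) + (C2*sin(14^(2/3)*sqrt(3)*y/14) + C3*cos(14^(2/3)*sqrt(3)*y/14))*exp(14^(2/3)*y/14)


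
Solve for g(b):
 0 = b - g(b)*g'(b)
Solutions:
 g(b) = -sqrt(C1 + b^2)
 g(b) = sqrt(C1 + b^2)


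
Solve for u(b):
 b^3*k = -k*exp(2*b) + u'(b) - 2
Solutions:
 u(b) = C1 + b^4*k/4 + 2*b + k*exp(2*b)/2


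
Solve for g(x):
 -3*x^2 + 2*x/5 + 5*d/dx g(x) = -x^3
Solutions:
 g(x) = C1 - x^4/20 + x^3/5 - x^2/25


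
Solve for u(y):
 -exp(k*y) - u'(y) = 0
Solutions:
 u(y) = C1 - exp(k*y)/k


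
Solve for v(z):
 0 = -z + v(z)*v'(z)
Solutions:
 v(z) = -sqrt(C1 + z^2)
 v(z) = sqrt(C1 + z^2)


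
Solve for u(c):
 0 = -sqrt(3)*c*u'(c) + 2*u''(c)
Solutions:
 u(c) = C1 + C2*erfi(3^(1/4)*c/2)


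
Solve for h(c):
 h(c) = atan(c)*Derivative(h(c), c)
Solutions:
 h(c) = C1*exp(Integral(1/atan(c), c))


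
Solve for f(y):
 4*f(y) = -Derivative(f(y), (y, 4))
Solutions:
 f(y) = (C1*sin(y) + C2*cos(y))*exp(-y) + (C3*sin(y) + C4*cos(y))*exp(y)


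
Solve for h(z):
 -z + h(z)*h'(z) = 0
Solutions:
 h(z) = -sqrt(C1 + z^2)
 h(z) = sqrt(C1 + z^2)


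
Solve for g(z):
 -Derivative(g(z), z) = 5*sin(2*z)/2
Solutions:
 g(z) = C1 + 5*cos(2*z)/4


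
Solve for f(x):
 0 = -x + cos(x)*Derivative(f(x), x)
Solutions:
 f(x) = C1 + Integral(x/cos(x), x)


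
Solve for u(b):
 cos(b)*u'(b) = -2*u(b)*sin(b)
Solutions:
 u(b) = C1*cos(b)^2


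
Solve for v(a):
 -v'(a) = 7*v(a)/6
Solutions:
 v(a) = C1*exp(-7*a/6)


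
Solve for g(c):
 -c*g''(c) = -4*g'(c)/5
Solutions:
 g(c) = C1 + C2*c^(9/5)


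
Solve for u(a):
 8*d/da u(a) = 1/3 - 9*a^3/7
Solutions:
 u(a) = C1 - 9*a^4/224 + a/24


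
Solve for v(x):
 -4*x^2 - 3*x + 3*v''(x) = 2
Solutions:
 v(x) = C1 + C2*x + x^4/9 + x^3/6 + x^2/3


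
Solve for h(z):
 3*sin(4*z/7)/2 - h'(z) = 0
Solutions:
 h(z) = C1 - 21*cos(4*z/7)/8


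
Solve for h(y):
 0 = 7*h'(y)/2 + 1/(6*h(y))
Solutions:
 h(y) = -sqrt(C1 - 42*y)/21
 h(y) = sqrt(C1 - 42*y)/21


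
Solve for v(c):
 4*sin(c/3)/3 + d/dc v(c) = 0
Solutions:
 v(c) = C1 + 4*cos(c/3)


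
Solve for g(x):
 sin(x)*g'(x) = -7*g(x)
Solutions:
 g(x) = C1*sqrt(cos(x) + 1)*(cos(x)^3 + 3*cos(x)^2 + 3*cos(x) + 1)/(sqrt(cos(x) - 1)*(cos(x)^3 - 3*cos(x)^2 + 3*cos(x) - 1))


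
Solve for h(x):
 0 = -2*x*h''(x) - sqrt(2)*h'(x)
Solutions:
 h(x) = C1 + C2*x^(1 - sqrt(2)/2)


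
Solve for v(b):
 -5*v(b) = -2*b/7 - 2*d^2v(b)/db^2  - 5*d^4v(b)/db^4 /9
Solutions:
 v(b) = C1*exp(-sqrt(15)*b*sqrt(-3 + sqrt(34))/5) + C2*exp(sqrt(15)*b*sqrt(-3 + sqrt(34))/5) + C3*sin(sqrt(15)*b*sqrt(3 + sqrt(34))/5) + C4*cos(sqrt(15)*b*sqrt(3 + sqrt(34))/5) + 2*b/35


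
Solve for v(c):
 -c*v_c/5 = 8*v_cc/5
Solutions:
 v(c) = C1 + C2*erf(c/4)


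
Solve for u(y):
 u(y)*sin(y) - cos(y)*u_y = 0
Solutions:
 u(y) = C1/cos(y)


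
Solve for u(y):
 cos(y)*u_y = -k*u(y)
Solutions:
 u(y) = C1*exp(k*(log(sin(y) - 1) - log(sin(y) + 1))/2)


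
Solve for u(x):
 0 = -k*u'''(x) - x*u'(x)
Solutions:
 u(x) = C1 + Integral(C2*airyai(x*(-1/k)^(1/3)) + C3*airybi(x*(-1/k)^(1/3)), x)


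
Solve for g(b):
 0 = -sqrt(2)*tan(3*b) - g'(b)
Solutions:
 g(b) = C1 + sqrt(2)*log(cos(3*b))/3


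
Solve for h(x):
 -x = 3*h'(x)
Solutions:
 h(x) = C1 - x^2/6


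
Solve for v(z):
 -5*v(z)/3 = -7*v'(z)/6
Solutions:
 v(z) = C1*exp(10*z/7)


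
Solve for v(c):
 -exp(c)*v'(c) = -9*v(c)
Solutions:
 v(c) = C1*exp(-9*exp(-c))


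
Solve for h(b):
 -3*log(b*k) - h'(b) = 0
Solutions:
 h(b) = C1 - 3*b*log(b*k) + 3*b


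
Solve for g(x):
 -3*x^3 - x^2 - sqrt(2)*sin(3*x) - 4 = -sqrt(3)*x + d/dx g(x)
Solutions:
 g(x) = C1 - 3*x^4/4 - x^3/3 + sqrt(3)*x^2/2 - 4*x + sqrt(2)*cos(3*x)/3


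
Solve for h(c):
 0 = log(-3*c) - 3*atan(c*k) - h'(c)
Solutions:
 h(c) = C1 + c*log(-c) - c + c*log(3) - 3*Piecewise((c*atan(c*k) - log(c^2*k^2 + 1)/(2*k), Ne(k, 0)), (0, True))


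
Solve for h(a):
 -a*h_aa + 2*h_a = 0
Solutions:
 h(a) = C1 + C2*a^3


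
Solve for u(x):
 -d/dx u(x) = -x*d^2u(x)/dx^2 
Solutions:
 u(x) = C1 + C2*x^2


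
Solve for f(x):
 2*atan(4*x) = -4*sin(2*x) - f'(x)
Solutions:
 f(x) = C1 - 2*x*atan(4*x) + log(16*x^2 + 1)/4 + 2*cos(2*x)


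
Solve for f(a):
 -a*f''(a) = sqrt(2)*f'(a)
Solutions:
 f(a) = C1 + C2*a^(1 - sqrt(2))


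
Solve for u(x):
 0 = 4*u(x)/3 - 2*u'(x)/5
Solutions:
 u(x) = C1*exp(10*x/3)


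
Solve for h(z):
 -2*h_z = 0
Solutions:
 h(z) = C1


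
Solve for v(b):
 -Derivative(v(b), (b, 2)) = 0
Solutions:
 v(b) = C1 + C2*b


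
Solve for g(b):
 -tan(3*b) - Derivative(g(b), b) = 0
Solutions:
 g(b) = C1 + log(cos(3*b))/3


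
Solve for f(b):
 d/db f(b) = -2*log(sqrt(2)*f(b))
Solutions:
 Integral(1/(2*log(_y) + log(2)), (_y, f(b))) = C1 - b


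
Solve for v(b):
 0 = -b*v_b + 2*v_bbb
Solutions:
 v(b) = C1 + Integral(C2*airyai(2^(2/3)*b/2) + C3*airybi(2^(2/3)*b/2), b)


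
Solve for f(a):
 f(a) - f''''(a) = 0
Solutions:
 f(a) = C1*exp(-a) + C2*exp(a) + C3*sin(a) + C4*cos(a)


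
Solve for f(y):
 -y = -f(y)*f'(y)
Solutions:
 f(y) = -sqrt(C1 + y^2)
 f(y) = sqrt(C1 + y^2)


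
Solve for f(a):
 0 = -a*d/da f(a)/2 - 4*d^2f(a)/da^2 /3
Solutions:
 f(a) = C1 + C2*erf(sqrt(3)*a/4)


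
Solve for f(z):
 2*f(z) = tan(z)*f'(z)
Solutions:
 f(z) = C1*sin(z)^2


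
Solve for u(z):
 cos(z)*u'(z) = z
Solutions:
 u(z) = C1 + Integral(z/cos(z), z)


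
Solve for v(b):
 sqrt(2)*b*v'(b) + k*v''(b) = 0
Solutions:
 v(b) = C1 + C2*sqrt(k)*erf(2^(3/4)*b*sqrt(1/k)/2)


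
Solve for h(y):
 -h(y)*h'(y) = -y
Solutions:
 h(y) = -sqrt(C1 + y^2)
 h(y) = sqrt(C1 + y^2)


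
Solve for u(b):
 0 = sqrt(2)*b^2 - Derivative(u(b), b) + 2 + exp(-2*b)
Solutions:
 u(b) = C1 + sqrt(2)*b^3/3 + 2*b - exp(-2*b)/2


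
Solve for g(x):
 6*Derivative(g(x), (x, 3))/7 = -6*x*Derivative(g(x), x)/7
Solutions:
 g(x) = C1 + Integral(C2*airyai(-x) + C3*airybi(-x), x)


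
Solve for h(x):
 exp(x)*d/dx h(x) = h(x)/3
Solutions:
 h(x) = C1*exp(-exp(-x)/3)


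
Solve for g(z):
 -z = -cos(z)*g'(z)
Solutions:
 g(z) = C1 + Integral(z/cos(z), z)


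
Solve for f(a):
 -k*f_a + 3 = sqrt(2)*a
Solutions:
 f(a) = C1 - sqrt(2)*a^2/(2*k) + 3*a/k


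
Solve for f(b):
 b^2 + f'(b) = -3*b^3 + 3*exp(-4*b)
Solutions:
 f(b) = C1 - 3*b^4/4 - b^3/3 - 3*exp(-4*b)/4


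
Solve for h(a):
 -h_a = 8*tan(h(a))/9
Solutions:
 h(a) = pi - asin(C1*exp(-8*a/9))
 h(a) = asin(C1*exp(-8*a/9))


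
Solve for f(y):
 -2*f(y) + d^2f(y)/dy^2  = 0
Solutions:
 f(y) = C1*exp(-sqrt(2)*y) + C2*exp(sqrt(2)*y)


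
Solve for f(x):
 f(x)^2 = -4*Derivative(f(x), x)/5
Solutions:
 f(x) = 4/(C1 + 5*x)


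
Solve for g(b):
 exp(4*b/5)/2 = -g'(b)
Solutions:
 g(b) = C1 - 5*exp(4*b/5)/8


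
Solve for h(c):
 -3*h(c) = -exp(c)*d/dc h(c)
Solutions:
 h(c) = C1*exp(-3*exp(-c))


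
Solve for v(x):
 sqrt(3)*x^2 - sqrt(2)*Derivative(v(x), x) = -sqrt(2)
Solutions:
 v(x) = C1 + sqrt(6)*x^3/6 + x


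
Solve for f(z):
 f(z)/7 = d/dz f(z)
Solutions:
 f(z) = C1*exp(z/7)


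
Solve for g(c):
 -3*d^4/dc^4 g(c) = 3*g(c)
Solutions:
 g(c) = (C1*sin(sqrt(2)*c/2) + C2*cos(sqrt(2)*c/2))*exp(-sqrt(2)*c/2) + (C3*sin(sqrt(2)*c/2) + C4*cos(sqrt(2)*c/2))*exp(sqrt(2)*c/2)


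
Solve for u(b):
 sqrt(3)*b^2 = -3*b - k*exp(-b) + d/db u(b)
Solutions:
 u(b) = C1 + sqrt(3)*b^3/3 + 3*b^2/2 - k*exp(-b)


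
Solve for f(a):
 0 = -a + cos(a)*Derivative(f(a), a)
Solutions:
 f(a) = C1 + Integral(a/cos(a), a)


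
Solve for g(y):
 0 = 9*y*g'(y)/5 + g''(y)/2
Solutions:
 g(y) = C1 + C2*erf(3*sqrt(5)*y/5)


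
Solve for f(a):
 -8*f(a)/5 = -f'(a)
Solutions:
 f(a) = C1*exp(8*a/5)


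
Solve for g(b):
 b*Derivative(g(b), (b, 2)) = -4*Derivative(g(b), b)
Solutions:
 g(b) = C1 + C2/b^3


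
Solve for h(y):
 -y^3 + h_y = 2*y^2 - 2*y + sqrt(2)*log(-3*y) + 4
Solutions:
 h(y) = C1 + y^4/4 + 2*y^3/3 - y^2 + sqrt(2)*y*log(-y) + y*(-sqrt(2) + sqrt(2)*log(3) + 4)


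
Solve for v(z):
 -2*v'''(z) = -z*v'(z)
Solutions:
 v(z) = C1 + Integral(C2*airyai(2^(2/3)*z/2) + C3*airybi(2^(2/3)*z/2), z)


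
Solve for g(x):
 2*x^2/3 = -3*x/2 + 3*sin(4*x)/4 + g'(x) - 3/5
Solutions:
 g(x) = C1 + 2*x^3/9 + 3*x^2/4 + 3*x/5 + 3*cos(4*x)/16


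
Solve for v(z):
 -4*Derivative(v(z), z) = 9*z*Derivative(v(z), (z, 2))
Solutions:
 v(z) = C1 + C2*z^(5/9)


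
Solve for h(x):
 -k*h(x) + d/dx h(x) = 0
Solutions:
 h(x) = C1*exp(k*x)


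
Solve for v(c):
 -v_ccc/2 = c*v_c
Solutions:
 v(c) = C1 + Integral(C2*airyai(-2^(1/3)*c) + C3*airybi(-2^(1/3)*c), c)


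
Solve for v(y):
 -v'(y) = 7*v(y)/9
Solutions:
 v(y) = C1*exp(-7*y/9)


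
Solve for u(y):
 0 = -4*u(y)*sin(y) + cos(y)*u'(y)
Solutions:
 u(y) = C1/cos(y)^4


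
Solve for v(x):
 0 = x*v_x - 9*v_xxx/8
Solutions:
 v(x) = C1 + Integral(C2*airyai(2*3^(1/3)*x/3) + C3*airybi(2*3^(1/3)*x/3), x)


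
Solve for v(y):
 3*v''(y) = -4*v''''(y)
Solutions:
 v(y) = C1 + C2*y + C3*sin(sqrt(3)*y/2) + C4*cos(sqrt(3)*y/2)


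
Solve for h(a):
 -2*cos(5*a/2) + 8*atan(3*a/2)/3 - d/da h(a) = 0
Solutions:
 h(a) = C1 + 8*a*atan(3*a/2)/3 - 8*log(9*a^2 + 4)/9 - 4*sin(5*a/2)/5


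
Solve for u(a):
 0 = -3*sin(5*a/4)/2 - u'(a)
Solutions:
 u(a) = C1 + 6*cos(5*a/4)/5


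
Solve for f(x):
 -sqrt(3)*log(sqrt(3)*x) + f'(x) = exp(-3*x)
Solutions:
 f(x) = C1 + sqrt(3)*x*log(x) + sqrt(3)*x*(-1 + log(3)/2) - exp(-3*x)/3


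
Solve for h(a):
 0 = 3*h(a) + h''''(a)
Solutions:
 h(a) = (C1*sin(sqrt(2)*3^(1/4)*a/2) + C2*cos(sqrt(2)*3^(1/4)*a/2))*exp(-sqrt(2)*3^(1/4)*a/2) + (C3*sin(sqrt(2)*3^(1/4)*a/2) + C4*cos(sqrt(2)*3^(1/4)*a/2))*exp(sqrt(2)*3^(1/4)*a/2)


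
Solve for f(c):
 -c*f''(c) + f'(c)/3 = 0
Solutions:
 f(c) = C1 + C2*c^(4/3)


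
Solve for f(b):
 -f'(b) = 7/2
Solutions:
 f(b) = C1 - 7*b/2


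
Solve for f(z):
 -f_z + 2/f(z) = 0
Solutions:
 f(z) = -sqrt(C1 + 4*z)
 f(z) = sqrt(C1 + 4*z)


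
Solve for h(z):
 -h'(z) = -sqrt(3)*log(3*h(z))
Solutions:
 -sqrt(3)*Integral(1/(log(_y) + log(3)), (_y, h(z)))/3 = C1 - z


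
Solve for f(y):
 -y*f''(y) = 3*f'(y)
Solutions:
 f(y) = C1 + C2/y^2


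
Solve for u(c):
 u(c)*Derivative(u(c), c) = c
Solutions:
 u(c) = -sqrt(C1 + c^2)
 u(c) = sqrt(C1 + c^2)


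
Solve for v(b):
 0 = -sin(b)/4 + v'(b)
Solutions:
 v(b) = C1 - cos(b)/4


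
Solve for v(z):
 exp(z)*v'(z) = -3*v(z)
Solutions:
 v(z) = C1*exp(3*exp(-z))


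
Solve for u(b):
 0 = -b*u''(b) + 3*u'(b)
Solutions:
 u(b) = C1 + C2*b^4


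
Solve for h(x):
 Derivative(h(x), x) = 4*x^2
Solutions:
 h(x) = C1 + 4*x^3/3


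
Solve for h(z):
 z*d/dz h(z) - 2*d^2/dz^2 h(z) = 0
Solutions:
 h(z) = C1 + C2*erfi(z/2)


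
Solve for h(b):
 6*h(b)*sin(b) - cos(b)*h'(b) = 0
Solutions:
 h(b) = C1/cos(b)^6


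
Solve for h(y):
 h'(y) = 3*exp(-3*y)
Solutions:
 h(y) = C1 - exp(-3*y)


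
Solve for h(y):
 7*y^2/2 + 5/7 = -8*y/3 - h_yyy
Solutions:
 h(y) = C1 + C2*y + C3*y^2 - 7*y^5/120 - y^4/9 - 5*y^3/42


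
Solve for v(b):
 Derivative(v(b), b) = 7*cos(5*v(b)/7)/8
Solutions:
 -7*b/8 - 7*log(sin(5*v(b)/7) - 1)/10 + 7*log(sin(5*v(b)/7) + 1)/10 = C1


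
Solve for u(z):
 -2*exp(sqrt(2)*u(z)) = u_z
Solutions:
 u(z) = sqrt(2)*(2*log(1/(C1 + 2*z)) - log(2))/4


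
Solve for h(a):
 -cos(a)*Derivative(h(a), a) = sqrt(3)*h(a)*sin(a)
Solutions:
 h(a) = C1*cos(a)^(sqrt(3))


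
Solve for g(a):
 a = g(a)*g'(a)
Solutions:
 g(a) = -sqrt(C1 + a^2)
 g(a) = sqrt(C1 + a^2)


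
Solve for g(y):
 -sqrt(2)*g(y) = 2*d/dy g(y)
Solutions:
 g(y) = C1*exp(-sqrt(2)*y/2)


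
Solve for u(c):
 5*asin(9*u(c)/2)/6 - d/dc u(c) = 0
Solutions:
 Integral(1/asin(9*_y/2), (_y, u(c))) = C1 + 5*c/6


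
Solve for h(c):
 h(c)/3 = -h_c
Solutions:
 h(c) = C1*exp(-c/3)


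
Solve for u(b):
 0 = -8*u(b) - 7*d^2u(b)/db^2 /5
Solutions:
 u(b) = C1*sin(2*sqrt(70)*b/7) + C2*cos(2*sqrt(70)*b/7)


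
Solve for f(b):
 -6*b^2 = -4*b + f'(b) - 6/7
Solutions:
 f(b) = C1 - 2*b^3 + 2*b^2 + 6*b/7


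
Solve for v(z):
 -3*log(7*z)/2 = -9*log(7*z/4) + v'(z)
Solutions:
 v(z) = C1 + 15*z*log(z)/2 - 18*z*log(2) - 15*z/2 + 15*z*log(7)/2


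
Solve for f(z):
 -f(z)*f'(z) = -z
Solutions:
 f(z) = -sqrt(C1 + z^2)
 f(z) = sqrt(C1 + z^2)


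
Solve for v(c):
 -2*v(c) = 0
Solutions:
 v(c) = 0


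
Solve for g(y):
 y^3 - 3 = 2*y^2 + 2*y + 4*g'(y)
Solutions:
 g(y) = C1 + y^4/16 - y^3/6 - y^2/4 - 3*y/4


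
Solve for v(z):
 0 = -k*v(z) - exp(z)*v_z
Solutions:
 v(z) = C1*exp(k*exp(-z))


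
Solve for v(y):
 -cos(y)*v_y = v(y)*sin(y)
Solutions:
 v(y) = C1*cos(y)


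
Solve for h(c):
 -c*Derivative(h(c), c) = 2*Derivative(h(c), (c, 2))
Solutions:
 h(c) = C1 + C2*erf(c/2)


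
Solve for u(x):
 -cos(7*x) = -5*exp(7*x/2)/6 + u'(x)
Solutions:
 u(x) = C1 + 5*exp(7*x/2)/21 - sin(7*x)/7


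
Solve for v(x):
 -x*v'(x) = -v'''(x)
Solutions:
 v(x) = C1 + Integral(C2*airyai(x) + C3*airybi(x), x)


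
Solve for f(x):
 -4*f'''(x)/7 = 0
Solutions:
 f(x) = C1 + C2*x + C3*x^2


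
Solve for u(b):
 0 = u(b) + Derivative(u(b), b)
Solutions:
 u(b) = C1*exp(-b)


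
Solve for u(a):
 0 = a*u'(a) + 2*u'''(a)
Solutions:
 u(a) = C1 + Integral(C2*airyai(-2^(2/3)*a/2) + C3*airybi(-2^(2/3)*a/2), a)


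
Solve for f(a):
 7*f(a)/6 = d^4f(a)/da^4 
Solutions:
 f(a) = C1*exp(-6^(3/4)*7^(1/4)*a/6) + C2*exp(6^(3/4)*7^(1/4)*a/6) + C3*sin(6^(3/4)*7^(1/4)*a/6) + C4*cos(6^(3/4)*7^(1/4)*a/6)


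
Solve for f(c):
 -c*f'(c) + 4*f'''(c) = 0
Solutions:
 f(c) = C1 + Integral(C2*airyai(2^(1/3)*c/2) + C3*airybi(2^(1/3)*c/2), c)


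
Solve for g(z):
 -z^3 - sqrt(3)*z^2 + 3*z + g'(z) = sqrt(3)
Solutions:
 g(z) = C1 + z^4/4 + sqrt(3)*z^3/3 - 3*z^2/2 + sqrt(3)*z


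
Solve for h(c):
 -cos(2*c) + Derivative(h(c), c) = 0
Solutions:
 h(c) = C1 + sin(2*c)/2


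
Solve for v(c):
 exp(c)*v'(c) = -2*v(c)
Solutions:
 v(c) = C1*exp(2*exp(-c))


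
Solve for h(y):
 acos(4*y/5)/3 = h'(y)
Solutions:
 h(y) = C1 + y*acos(4*y/5)/3 - sqrt(25 - 16*y^2)/12


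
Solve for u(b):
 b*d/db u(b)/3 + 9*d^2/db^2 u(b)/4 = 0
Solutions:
 u(b) = C1 + C2*erf(sqrt(6)*b/9)


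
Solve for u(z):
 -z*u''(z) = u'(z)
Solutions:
 u(z) = C1 + C2*log(z)


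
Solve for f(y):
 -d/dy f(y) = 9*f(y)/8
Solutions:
 f(y) = C1*exp(-9*y/8)


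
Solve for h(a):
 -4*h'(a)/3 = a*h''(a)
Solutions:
 h(a) = C1 + C2/a^(1/3)


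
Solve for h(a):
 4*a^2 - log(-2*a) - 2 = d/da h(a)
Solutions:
 h(a) = C1 + 4*a^3/3 - a*log(-a) + a*(-1 - log(2))


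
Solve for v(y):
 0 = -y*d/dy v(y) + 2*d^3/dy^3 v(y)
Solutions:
 v(y) = C1 + Integral(C2*airyai(2^(2/3)*y/2) + C3*airybi(2^(2/3)*y/2), y)


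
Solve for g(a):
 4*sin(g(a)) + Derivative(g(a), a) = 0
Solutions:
 g(a) = -acos((-C1 - exp(8*a))/(C1 - exp(8*a))) + 2*pi
 g(a) = acos((-C1 - exp(8*a))/(C1 - exp(8*a)))


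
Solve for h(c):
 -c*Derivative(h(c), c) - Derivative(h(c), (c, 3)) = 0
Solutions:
 h(c) = C1 + Integral(C2*airyai(-c) + C3*airybi(-c), c)


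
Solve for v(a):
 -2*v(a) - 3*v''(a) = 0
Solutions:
 v(a) = C1*sin(sqrt(6)*a/3) + C2*cos(sqrt(6)*a/3)


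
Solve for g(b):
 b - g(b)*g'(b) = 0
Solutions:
 g(b) = -sqrt(C1 + b^2)
 g(b) = sqrt(C1 + b^2)


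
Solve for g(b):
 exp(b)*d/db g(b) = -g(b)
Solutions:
 g(b) = C1*exp(exp(-b))


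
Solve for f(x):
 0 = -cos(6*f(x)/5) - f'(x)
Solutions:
 x - 5*log(sin(6*f(x)/5) - 1)/12 + 5*log(sin(6*f(x)/5) + 1)/12 = C1


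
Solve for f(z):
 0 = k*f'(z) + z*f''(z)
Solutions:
 f(z) = C1 + z^(1 - re(k))*(C2*sin(log(z)*Abs(im(k))) + C3*cos(log(z)*im(k)))


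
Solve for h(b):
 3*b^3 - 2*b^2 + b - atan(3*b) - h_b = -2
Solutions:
 h(b) = C1 + 3*b^4/4 - 2*b^3/3 + b^2/2 - b*atan(3*b) + 2*b + log(9*b^2 + 1)/6


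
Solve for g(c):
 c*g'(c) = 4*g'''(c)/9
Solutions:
 g(c) = C1 + Integral(C2*airyai(2^(1/3)*3^(2/3)*c/2) + C3*airybi(2^(1/3)*3^(2/3)*c/2), c)


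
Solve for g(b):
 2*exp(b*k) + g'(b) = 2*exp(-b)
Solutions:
 g(b) = C1 - 2*exp(-b) - 2*exp(b*k)/k


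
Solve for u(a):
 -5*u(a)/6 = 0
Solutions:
 u(a) = 0


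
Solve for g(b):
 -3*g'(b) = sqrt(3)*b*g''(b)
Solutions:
 g(b) = C1 + C2*b^(1 - sqrt(3))


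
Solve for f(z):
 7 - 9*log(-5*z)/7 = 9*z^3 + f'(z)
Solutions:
 f(z) = C1 - 9*z^4/4 - 9*z*log(-z)/7 + z*(58 - 9*log(5))/7


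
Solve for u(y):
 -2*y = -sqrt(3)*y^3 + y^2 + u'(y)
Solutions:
 u(y) = C1 + sqrt(3)*y^4/4 - y^3/3 - y^2


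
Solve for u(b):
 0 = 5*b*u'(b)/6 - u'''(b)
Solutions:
 u(b) = C1 + Integral(C2*airyai(5^(1/3)*6^(2/3)*b/6) + C3*airybi(5^(1/3)*6^(2/3)*b/6), b)


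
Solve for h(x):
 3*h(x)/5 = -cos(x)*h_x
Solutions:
 h(x) = C1*(sin(x) - 1)^(3/10)/(sin(x) + 1)^(3/10)


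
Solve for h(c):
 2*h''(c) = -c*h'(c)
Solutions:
 h(c) = C1 + C2*erf(c/2)


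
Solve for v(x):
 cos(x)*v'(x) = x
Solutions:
 v(x) = C1 + Integral(x/cos(x), x)


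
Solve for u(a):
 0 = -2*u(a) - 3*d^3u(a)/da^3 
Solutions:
 u(a) = C3*exp(-2^(1/3)*3^(2/3)*a/3) + (C1*sin(2^(1/3)*3^(1/6)*a/2) + C2*cos(2^(1/3)*3^(1/6)*a/2))*exp(2^(1/3)*3^(2/3)*a/6)


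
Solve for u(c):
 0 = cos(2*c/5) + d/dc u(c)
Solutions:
 u(c) = C1 - 5*sin(2*c/5)/2


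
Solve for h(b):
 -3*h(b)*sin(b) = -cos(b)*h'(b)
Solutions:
 h(b) = C1/cos(b)^3


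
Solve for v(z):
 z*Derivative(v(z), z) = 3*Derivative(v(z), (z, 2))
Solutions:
 v(z) = C1 + C2*erfi(sqrt(6)*z/6)


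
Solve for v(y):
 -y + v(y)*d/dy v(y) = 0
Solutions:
 v(y) = -sqrt(C1 + y^2)
 v(y) = sqrt(C1 + y^2)


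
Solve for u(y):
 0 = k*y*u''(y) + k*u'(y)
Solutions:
 u(y) = C1 + C2*log(y)


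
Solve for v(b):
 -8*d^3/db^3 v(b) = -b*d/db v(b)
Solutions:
 v(b) = C1 + Integral(C2*airyai(b/2) + C3*airybi(b/2), b)


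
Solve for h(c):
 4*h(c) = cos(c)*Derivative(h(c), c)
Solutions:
 h(c) = C1*(sin(c)^2 + 2*sin(c) + 1)/(sin(c)^2 - 2*sin(c) + 1)


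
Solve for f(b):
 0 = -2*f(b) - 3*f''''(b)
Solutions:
 f(b) = (C1*sin(6^(3/4)*b/6) + C2*cos(6^(3/4)*b/6))*exp(-6^(3/4)*b/6) + (C3*sin(6^(3/4)*b/6) + C4*cos(6^(3/4)*b/6))*exp(6^(3/4)*b/6)


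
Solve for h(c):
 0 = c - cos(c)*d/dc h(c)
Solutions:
 h(c) = C1 + Integral(c/cos(c), c)


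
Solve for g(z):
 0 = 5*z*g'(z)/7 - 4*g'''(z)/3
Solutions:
 g(z) = C1 + Integral(C2*airyai(1470^(1/3)*z/14) + C3*airybi(1470^(1/3)*z/14), z)


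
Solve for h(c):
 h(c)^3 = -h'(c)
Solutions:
 h(c) = -sqrt(2)*sqrt(-1/(C1 - c))/2
 h(c) = sqrt(2)*sqrt(-1/(C1 - c))/2


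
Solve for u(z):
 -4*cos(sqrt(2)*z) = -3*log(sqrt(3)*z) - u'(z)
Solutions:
 u(z) = C1 - 3*z*log(z) - 3*z*log(3)/2 + 3*z + 2*sqrt(2)*sin(sqrt(2)*z)


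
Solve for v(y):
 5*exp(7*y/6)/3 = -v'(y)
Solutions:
 v(y) = C1 - 10*exp(7*y/6)/7


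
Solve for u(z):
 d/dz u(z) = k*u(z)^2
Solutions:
 u(z) = -1/(C1 + k*z)


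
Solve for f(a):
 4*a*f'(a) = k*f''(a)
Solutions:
 f(a) = C1 + C2*erf(sqrt(2)*a*sqrt(-1/k))/sqrt(-1/k)


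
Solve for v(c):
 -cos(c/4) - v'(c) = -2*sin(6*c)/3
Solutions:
 v(c) = C1 - 4*sin(c/4) - cos(6*c)/9


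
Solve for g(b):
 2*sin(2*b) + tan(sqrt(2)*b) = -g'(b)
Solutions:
 g(b) = C1 + sqrt(2)*log(cos(sqrt(2)*b))/2 + cos(2*b)


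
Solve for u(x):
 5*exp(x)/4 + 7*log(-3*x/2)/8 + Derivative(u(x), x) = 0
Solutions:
 u(x) = C1 - 7*x*log(-x)/8 + 7*x*(-log(3) + log(2) + 1)/8 - 5*exp(x)/4


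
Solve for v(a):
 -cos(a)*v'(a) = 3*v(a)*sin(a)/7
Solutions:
 v(a) = C1*cos(a)^(3/7)


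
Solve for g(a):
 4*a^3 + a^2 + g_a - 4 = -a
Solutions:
 g(a) = C1 - a^4 - a^3/3 - a^2/2 + 4*a


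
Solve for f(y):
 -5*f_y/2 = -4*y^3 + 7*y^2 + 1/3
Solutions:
 f(y) = C1 + 2*y^4/5 - 14*y^3/15 - 2*y/15


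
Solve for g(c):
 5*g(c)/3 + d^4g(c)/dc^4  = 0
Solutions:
 g(c) = (C1*sin(sqrt(2)*3^(3/4)*5^(1/4)*c/6) + C2*cos(sqrt(2)*3^(3/4)*5^(1/4)*c/6))*exp(-sqrt(2)*3^(3/4)*5^(1/4)*c/6) + (C3*sin(sqrt(2)*3^(3/4)*5^(1/4)*c/6) + C4*cos(sqrt(2)*3^(3/4)*5^(1/4)*c/6))*exp(sqrt(2)*3^(3/4)*5^(1/4)*c/6)


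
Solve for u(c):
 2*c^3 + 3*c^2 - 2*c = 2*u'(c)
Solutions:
 u(c) = C1 + c^4/4 + c^3/2 - c^2/2


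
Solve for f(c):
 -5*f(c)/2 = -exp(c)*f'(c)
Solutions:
 f(c) = C1*exp(-5*exp(-c)/2)


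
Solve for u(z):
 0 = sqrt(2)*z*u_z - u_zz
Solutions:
 u(z) = C1 + C2*erfi(2^(3/4)*z/2)


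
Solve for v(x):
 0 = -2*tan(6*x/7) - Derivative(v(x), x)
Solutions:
 v(x) = C1 + 7*log(cos(6*x/7))/3


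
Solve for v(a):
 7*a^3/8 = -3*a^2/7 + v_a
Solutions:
 v(a) = C1 + 7*a^4/32 + a^3/7


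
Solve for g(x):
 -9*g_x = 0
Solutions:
 g(x) = C1


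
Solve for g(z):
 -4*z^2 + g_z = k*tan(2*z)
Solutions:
 g(z) = C1 - k*log(cos(2*z))/2 + 4*z^3/3


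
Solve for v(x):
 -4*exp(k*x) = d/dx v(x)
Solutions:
 v(x) = C1 - 4*exp(k*x)/k


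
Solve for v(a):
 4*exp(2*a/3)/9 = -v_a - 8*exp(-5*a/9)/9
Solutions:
 v(a) = C1 - 2*exp(2*a/3)/3 + 8*exp(-5*a/9)/5


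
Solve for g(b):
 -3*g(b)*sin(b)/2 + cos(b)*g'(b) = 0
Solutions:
 g(b) = C1/cos(b)^(3/2)


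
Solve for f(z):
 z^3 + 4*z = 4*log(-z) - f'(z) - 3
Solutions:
 f(z) = C1 - z^4/4 - 2*z^2 + 4*z*log(-z) - 7*z


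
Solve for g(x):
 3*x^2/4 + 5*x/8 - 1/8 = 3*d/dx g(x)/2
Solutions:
 g(x) = C1 + x^3/6 + 5*x^2/24 - x/12


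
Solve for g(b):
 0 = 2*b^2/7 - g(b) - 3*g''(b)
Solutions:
 g(b) = C1*sin(sqrt(3)*b/3) + C2*cos(sqrt(3)*b/3) + 2*b^2/7 - 12/7


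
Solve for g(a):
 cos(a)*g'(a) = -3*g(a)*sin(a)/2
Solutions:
 g(a) = C1*cos(a)^(3/2)


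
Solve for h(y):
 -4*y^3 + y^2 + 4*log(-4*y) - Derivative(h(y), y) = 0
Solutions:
 h(y) = C1 - y^4 + y^3/3 + 4*y*log(-y) + 4*y*(-1 + 2*log(2))


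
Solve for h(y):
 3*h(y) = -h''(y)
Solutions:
 h(y) = C1*sin(sqrt(3)*y) + C2*cos(sqrt(3)*y)


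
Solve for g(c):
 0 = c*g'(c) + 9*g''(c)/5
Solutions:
 g(c) = C1 + C2*erf(sqrt(10)*c/6)


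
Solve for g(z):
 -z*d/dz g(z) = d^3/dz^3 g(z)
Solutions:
 g(z) = C1 + Integral(C2*airyai(-z) + C3*airybi(-z), z)


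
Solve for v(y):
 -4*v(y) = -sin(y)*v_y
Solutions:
 v(y) = C1*(cos(y)^2 - 2*cos(y) + 1)/(cos(y)^2 + 2*cos(y) + 1)


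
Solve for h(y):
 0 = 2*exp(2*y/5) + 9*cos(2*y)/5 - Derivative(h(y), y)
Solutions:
 h(y) = C1 + 5*exp(2*y/5) + 9*sin(2*y)/10


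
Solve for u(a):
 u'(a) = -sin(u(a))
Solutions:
 u(a) = -acos((-C1 - exp(2*a))/(C1 - exp(2*a))) + 2*pi
 u(a) = acos((-C1 - exp(2*a))/(C1 - exp(2*a)))


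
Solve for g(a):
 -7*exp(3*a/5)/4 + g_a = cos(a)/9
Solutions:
 g(a) = C1 + 35*exp(3*a/5)/12 + sin(a)/9


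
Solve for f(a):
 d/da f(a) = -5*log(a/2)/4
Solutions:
 f(a) = C1 - 5*a*log(a)/4 + 5*a*log(2)/4 + 5*a/4


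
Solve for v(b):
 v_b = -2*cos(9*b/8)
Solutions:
 v(b) = C1 - 16*sin(9*b/8)/9


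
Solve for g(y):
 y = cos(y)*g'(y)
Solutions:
 g(y) = C1 + Integral(y/cos(y), y)


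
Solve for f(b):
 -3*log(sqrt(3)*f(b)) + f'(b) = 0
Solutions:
 -2*Integral(1/(2*log(_y) + log(3)), (_y, f(b)))/3 = C1 - b


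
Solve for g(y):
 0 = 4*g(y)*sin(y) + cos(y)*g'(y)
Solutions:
 g(y) = C1*cos(y)^4


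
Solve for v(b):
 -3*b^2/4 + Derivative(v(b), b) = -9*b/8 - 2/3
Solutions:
 v(b) = C1 + b^3/4 - 9*b^2/16 - 2*b/3


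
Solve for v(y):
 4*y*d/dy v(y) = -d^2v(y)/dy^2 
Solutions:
 v(y) = C1 + C2*erf(sqrt(2)*y)


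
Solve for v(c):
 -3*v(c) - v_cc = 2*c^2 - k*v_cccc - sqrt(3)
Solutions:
 v(c) = C1*exp(-sqrt(2)*c*sqrt((1 - sqrt(12*k + 1))/k)/2) + C2*exp(sqrt(2)*c*sqrt((1 - sqrt(12*k + 1))/k)/2) + C3*exp(-sqrt(2)*c*sqrt((sqrt(12*k + 1) + 1)/k)/2) + C4*exp(sqrt(2)*c*sqrt((sqrt(12*k + 1) + 1)/k)/2) - 2*c^2/3 + 4/9 + sqrt(3)/3


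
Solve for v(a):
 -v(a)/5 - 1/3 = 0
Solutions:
 v(a) = -5/3


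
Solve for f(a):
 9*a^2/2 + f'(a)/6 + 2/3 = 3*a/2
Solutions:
 f(a) = C1 - 9*a^3 + 9*a^2/2 - 4*a


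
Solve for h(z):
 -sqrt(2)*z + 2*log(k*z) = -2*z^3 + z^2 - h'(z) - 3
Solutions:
 h(z) = C1 - z^4/2 + z^3/3 + sqrt(2)*z^2/2 - 2*z*log(k*z) - z


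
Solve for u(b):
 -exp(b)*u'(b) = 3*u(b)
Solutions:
 u(b) = C1*exp(3*exp(-b))


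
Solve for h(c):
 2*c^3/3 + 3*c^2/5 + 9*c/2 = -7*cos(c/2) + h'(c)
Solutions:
 h(c) = C1 + c^4/6 + c^3/5 + 9*c^2/4 + 14*sin(c/2)


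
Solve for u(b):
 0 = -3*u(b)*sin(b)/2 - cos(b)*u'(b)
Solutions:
 u(b) = C1*cos(b)^(3/2)


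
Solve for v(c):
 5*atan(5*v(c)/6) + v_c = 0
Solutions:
 Integral(1/atan(5*_y/6), (_y, v(c))) = C1 - 5*c


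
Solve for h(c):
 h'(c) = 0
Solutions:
 h(c) = C1


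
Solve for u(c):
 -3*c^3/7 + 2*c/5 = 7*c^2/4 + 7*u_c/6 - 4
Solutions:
 u(c) = C1 - 9*c^4/98 - c^3/2 + 6*c^2/35 + 24*c/7


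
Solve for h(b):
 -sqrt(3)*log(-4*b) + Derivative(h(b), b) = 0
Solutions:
 h(b) = C1 + sqrt(3)*b*log(-b) + sqrt(3)*b*(-1 + 2*log(2))


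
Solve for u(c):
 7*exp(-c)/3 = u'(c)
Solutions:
 u(c) = C1 - 7*exp(-c)/3


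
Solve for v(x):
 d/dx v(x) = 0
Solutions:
 v(x) = C1


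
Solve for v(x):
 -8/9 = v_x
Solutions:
 v(x) = C1 - 8*x/9


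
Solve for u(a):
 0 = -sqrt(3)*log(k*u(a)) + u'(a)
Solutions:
 li(k*u(a))/k = C1 + sqrt(3)*a


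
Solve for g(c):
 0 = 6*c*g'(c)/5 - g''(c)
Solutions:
 g(c) = C1 + C2*erfi(sqrt(15)*c/5)


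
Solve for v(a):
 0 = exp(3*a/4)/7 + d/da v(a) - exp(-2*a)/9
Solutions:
 v(a) = C1 - 4*exp(3*a/4)/21 - exp(-2*a)/18


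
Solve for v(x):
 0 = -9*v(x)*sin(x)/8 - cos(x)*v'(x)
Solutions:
 v(x) = C1*cos(x)^(9/8)


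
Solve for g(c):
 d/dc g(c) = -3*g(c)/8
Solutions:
 g(c) = C1*exp(-3*c/8)


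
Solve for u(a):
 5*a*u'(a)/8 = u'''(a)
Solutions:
 u(a) = C1 + Integral(C2*airyai(5^(1/3)*a/2) + C3*airybi(5^(1/3)*a/2), a)


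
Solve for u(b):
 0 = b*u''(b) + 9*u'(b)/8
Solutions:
 u(b) = C1 + C2/b^(1/8)


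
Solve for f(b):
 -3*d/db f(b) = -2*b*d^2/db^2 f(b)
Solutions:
 f(b) = C1 + C2*b^(5/2)


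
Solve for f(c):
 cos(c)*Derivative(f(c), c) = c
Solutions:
 f(c) = C1 + Integral(c/cos(c), c)


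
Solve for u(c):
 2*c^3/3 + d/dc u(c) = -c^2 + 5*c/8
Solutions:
 u(c) = C1 - c^4/6 - c^3/3 + 5*c^2/16


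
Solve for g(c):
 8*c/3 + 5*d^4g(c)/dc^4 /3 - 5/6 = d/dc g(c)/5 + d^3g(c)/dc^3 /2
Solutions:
 g(c) = C1 + C2*exp(c*(-(2*sqrt(930) + 61)^(1/3) - 1/(2*sqrt(930) + 61)^(1/3) + 2)/20)*sin(sqrt(3)*c*(-(2*sqrt(930) + 61)^(1/3) + (2*sqrt(930) + 61)^(-1/3))/20) + C3*exp(c*(-(2*sqrt(930) + 61)^(1/3) - 1/(2*sqrt(930) + 61)^(1/3) + 2)/20)*cos(sqrt(3)*c*(-(2*sqrt(930) + 61)^(1/3) + (2*sqrt(930) + 61)^(-1/3))/20) + C4*exp(c*((2*sqrt(930) + 61)^(-1/3) + 1 + (2*sqrt(930) + 61)^(1/3))/10) + 20*c^2/3 - 25*c/6


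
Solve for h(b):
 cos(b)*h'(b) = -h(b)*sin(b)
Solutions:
 h(b) = C1*cos(b)


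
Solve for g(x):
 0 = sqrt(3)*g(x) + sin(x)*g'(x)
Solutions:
 g(x) = C1*(cos(x) + 1)^(sqrt(3)/2)/(cos(x) - 1)^(sqrt(3)/2)


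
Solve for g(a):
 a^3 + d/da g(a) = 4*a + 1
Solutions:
 g(a) = C1 - a^4/4 + 2*a^2 + a


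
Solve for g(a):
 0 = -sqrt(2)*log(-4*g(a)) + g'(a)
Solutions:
 -sqrt(2)*Integral(1/(log(-_y) + 2*log(2)), (_y, g(a)))/2 = C1 - a


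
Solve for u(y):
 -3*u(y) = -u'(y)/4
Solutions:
 u(y) = C1*exp(12*y)


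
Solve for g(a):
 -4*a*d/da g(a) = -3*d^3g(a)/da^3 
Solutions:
 g(a) = C1 + Integral(C2*airyai(6^(2/3)*a/3) + C3*airybi(6^(2/3)*a/3), a)


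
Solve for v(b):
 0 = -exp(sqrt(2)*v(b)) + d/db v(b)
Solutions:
 v(b) = sqrt(2)*(2*log(-1/(C1 + b)) - log(2))/4


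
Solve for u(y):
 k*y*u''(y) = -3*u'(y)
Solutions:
 u(y) = C1 + y^(((re(k) - 3)*re(k) + im(k)^2)/(re(k)^2 + im(k)^2))*(C2*sin(3*log(y)*Abs(im(k))/(re(k)^2 + im(k)^2)) + C3*cos(3*log(y)*im(k)/(re(k)^2 + im(k)^2)))


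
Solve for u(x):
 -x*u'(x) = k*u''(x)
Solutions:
 u(x) = C1 + C2*sqrt(k)*erf(sqrt(2)*x*sqrt(1/k)/2)


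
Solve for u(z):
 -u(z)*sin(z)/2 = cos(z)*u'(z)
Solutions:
 u(z) = C1*sqrt(cos(z))


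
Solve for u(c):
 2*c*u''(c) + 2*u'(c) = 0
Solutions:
 u(c) = C1 + C2*log(c)


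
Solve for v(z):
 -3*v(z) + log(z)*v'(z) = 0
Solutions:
 v(z) = C1*exp(3*li(z))


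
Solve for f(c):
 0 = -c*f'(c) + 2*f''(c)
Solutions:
 f(c) = C1 + C2*erfi(c/2)


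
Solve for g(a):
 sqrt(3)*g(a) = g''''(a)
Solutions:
 g(a) = C1*exp(-3^(1/8)*a) + C2*exp(3^(1/8)*a) + C3*sin(3^(1/8)*a) + C4*cos(3^(1/8)*a)


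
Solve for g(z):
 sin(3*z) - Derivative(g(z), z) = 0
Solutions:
 g(z) = C1 - cos(3*z)/3


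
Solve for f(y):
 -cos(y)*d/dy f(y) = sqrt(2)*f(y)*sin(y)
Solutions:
 f(y) = C1*cos(y)^(sqrt(2))


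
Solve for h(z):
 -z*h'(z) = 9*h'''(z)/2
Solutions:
 h(z) = C1 + Integral(C2*airyai(-6^(1/3)*z/3) + C3*airybi(-6^(1/3)*z/3), z)


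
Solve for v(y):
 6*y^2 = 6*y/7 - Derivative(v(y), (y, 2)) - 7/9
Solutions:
 v(y) = C1 + C2*y - y^4/2 + y^3/7 - 7*y^2/18


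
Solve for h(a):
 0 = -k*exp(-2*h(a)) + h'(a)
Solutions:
 h(a) = log(-sqrt(C1 + 2*a*k))
 h(a) = log(C1 + 2*a*k)/2


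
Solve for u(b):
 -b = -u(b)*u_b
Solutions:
 u(b) = -sqrt(C1 + b^2)
 u(b) = sqrt(C1 + b^2)


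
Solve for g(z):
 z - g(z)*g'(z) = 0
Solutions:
 g(z) = -sqrt(C1 + z^2)
 g(z) = sqrt(C1 + z^2)


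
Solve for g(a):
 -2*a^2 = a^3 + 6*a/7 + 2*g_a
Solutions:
 g(a) = C1 - a^4/8 - a^3/3 - 3*a^2/14


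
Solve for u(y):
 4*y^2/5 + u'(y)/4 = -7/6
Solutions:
 u(y) = C1 - 16*y^3/15 - 14*y/3


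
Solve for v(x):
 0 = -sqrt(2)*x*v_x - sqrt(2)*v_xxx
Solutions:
 v(x) = C1 + Integral(C2*airyai(-x) + C3*airybi(-x), x)


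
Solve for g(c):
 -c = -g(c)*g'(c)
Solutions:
 g(c) = -sqrt(C1 + c^2)
 g(c) = sqrt(C1 + c^2)


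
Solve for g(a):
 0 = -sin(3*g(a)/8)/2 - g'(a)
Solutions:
 a/2 + 4*log(cos(3*g(a)/8) - 1)/3 - 4*log(cos(3*g(a)/8) + 1)/3 = C1


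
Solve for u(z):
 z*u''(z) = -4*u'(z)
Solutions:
 u(z) = C1 + C2/z^3


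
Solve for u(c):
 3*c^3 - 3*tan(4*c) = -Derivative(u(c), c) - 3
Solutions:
 u(c) = C1 - 3*c^4/4 - 3*c - 3*log(cos(4*c))/4
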